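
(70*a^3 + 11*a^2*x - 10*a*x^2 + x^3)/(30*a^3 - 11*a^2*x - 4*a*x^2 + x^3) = (-14*a^2 - 5*a*x + x^2)/(-6*a^2 + a*x + x^2)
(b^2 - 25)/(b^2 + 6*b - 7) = (b^2 - 25)/(b^2 + 6*b - 7)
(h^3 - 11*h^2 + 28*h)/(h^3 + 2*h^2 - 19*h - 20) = h*(h - 7)/(h^2 + 6*h + 5)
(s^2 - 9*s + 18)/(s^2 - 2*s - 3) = (s - 6)/(s + 1)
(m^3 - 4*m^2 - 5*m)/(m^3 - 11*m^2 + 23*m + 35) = m/(m - 7)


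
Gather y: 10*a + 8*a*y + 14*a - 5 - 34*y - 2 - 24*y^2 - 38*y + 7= 24*a - 24*y^2 + y*(8*a - 72)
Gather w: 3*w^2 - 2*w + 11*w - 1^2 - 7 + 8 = 3*w^2 + 9*w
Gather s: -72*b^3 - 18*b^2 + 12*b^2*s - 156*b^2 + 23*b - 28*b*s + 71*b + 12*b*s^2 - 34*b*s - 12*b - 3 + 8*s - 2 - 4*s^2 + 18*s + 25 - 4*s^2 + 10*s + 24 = -72*b^3 - 174*b^2 + 82*b + s^2*(12*b - 8) + s*(12*b^2 - 62*b + 36) + 44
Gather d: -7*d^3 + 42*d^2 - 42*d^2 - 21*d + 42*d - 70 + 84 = -7*d^3 + 21*d + 14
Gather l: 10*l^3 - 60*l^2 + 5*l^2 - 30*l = 10*l^3 - 55*l^2 - 30*l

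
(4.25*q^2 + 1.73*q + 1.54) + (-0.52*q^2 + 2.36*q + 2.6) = 3.73*q^2 + 4.09*q + 4.14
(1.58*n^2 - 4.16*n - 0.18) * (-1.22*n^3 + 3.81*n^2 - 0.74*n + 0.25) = -1.9276*n^5 + 11.095*n^4 - 16.7992*n^3 + 2.7876*n^2 - 0.9068*n - 0.045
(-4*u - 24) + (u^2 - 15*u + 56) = u^2 - 19*u + 32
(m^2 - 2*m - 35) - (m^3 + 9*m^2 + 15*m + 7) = -m^3 - 8*m^2 - 17*m - 42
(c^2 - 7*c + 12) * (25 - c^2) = -c^4 + 7*c^3 + 13*c^2 - 175*c + 300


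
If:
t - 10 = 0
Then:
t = 10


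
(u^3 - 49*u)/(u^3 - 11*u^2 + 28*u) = (u + 7)/(u - 4)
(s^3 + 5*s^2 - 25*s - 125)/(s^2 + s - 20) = (s^2 - 25)/(s - 4)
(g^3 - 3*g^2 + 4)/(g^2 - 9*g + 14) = (g^2 - g - 2)/(g - 7)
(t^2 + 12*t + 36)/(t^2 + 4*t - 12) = (t + 6)/(t - 2)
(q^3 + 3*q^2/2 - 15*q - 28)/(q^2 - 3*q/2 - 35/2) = (q^2 - 2*q - 8)/(q - 5)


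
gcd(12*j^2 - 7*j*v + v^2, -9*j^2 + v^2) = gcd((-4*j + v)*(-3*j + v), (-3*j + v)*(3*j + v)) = -3*j + v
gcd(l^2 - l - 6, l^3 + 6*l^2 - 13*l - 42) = l^2 - l - 6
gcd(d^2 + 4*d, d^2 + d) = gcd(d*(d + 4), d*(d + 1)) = d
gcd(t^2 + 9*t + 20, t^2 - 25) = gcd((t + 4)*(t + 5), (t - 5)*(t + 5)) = t + 5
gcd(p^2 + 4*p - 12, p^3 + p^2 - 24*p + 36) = p^2 + 4*p - 12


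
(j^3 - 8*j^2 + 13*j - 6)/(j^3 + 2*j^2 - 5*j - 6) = (j^3 - 8*j^2 + 13*j - 6)/(j^3 + 2*j^2 - 5*j - 6)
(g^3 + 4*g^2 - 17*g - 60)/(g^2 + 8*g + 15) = g - 4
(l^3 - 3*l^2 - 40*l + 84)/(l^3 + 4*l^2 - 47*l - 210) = (l - 2)/(l + 5)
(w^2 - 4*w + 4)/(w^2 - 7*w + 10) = (w - 2)/(w - 5)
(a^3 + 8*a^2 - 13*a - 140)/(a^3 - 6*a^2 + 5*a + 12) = (a^2 + 12*a + 35)/(a^2 - 2*a - 3)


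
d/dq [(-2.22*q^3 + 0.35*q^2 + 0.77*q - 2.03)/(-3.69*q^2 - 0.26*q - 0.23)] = (8.1918*q^4 + 1.1544*q^3 + 4.2821*q^2 - 15.1424*q - 0.7049)/(13.6161*q^4 + 1.9188*q^3 + 1.765*q^2 + 0.1196*q + 0.0529)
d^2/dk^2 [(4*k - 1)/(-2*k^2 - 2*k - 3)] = 4*(-2*(2*k + 1)^2*(4*k - 1) + 3*(4*k + 1)*(2*k^2 + 2*k + 3))/(2*k^2 + 2*k + 3)^3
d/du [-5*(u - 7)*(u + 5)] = 10 - 10*u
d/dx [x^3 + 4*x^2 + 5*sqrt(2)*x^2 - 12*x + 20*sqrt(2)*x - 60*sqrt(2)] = 3*x^2 + 8*x + 10*sqrt(2)*x - 12 + 20*sqrt(2)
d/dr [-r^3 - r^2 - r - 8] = -3*r^2 - 2*r - 1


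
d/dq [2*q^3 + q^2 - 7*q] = 6*q^2 + 2*q - 7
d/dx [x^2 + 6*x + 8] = 2*x + 6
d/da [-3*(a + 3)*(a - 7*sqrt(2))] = -6*a - 9 + 21*sqrt(2)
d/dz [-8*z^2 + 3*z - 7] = 3 - 16*z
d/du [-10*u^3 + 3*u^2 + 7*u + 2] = -30*u^2 + 6*u + 7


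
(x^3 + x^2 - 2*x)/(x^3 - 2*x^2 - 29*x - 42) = x*(x - 1)/(x^2 - 4*x - 21)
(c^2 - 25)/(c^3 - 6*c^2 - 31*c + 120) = (c - 5)/(c^2 - 11*c + 24)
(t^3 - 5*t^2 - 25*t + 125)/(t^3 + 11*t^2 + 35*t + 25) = (t^2 - 10*t + 25)/(t^2 + 6*t + 5)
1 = 1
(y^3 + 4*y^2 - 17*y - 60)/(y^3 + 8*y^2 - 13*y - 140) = (y + 3)/(y + 7)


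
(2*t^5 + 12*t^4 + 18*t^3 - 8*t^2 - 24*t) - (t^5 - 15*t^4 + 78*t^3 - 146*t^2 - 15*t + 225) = t^5 + 27*t^4 - 60*t^3 + 138*t^2 - 9*t - 225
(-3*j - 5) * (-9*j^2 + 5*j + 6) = 27*j^3 + 30*j^2 - 43*j - 30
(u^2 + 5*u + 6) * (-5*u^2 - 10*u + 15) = -5*u^4 - 35*u^3 - 65*u^2 + 15*u + 90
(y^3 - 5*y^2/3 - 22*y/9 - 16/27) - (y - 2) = y^3 - 5*y^2/3 - 31*y/9 + 38/27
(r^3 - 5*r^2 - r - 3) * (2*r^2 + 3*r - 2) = 2*r^5 - 7*r^4 - 19*r^3 + r^2 - 7*r + 6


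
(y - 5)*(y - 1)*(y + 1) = y^3 - 5*y^2 - y + 5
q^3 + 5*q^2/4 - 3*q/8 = q*(q - 1/4)*(q + 3/2)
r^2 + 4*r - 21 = (r - 3)*(r + 7)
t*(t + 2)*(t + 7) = t^3 + 9*t^2 + 14*t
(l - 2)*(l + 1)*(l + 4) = l^3 + 3*l^2 - 6*l - 8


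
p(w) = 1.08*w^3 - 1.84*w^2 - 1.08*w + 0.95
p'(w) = 3.24*w^2 - 3.68*w - 1.08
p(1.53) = -1.14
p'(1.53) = 0.87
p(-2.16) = -16.19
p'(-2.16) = 21.99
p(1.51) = -1.16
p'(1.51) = 0.75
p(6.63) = 227.66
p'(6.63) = 116.94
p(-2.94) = -39.22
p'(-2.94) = 37.74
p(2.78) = 6.93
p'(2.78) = 13.73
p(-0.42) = 1.00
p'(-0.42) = 1.04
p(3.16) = 13.24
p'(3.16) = 19.64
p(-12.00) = -2117.29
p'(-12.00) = 509.64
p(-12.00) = -2117.29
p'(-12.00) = 509.64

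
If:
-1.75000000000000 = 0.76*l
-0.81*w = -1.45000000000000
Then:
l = -2.30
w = 1.79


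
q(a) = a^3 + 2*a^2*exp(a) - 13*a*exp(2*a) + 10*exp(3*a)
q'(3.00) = 207010.06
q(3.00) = 65685.66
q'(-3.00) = 27.46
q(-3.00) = -26.01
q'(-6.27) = 118.04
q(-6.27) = -246.34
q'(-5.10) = 78.23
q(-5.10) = -132.33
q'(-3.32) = 33.48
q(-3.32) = -35.74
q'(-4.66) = 65.39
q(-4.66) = -100.78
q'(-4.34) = 56.79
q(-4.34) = -81.25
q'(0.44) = 57.30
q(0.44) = 24.33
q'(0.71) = 131.63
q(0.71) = 48.37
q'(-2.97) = 26.93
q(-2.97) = -25.19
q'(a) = 2*a^2*exp(a) + 3*a^2 - 26*a*exp(2*a) + 4*a*exp(a) + 30*exp(3*a) - 13*exp(2*a)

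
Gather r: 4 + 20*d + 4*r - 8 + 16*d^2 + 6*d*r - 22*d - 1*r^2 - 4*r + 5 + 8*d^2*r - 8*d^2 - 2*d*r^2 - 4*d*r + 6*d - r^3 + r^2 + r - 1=8*d^2 - 2*d*r^2 + 4*d - r^3 + r*(8*d^2 + 2*d + 1)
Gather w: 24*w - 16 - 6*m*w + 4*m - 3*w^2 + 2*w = 4*m - 3*w^2 + w*(26 - 6*m) - 16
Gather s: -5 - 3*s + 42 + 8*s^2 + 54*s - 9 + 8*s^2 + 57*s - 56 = 16*s^2 + 108*s - 28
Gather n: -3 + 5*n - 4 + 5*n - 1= 10*n - 8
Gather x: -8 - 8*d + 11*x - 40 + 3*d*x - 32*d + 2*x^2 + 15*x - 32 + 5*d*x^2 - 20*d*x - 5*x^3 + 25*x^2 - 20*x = -40*d - 5*x^3 + x^2*(5*d + 27) + x*(6 - 17*d) - 80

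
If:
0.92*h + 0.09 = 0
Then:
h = -0.10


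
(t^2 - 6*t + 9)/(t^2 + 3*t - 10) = (t^2 - 6*t + 9)/(t^2 + 3*t - 10)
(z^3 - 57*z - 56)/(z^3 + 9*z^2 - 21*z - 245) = (z^2 - 7*z - 8)/(z^2 + 2*z - 35)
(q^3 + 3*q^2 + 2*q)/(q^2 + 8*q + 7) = q*(q + 2)/(q + 7)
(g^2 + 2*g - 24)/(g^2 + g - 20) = (g + 6)/(g + 5)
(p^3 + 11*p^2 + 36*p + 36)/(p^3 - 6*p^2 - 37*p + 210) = (p^2 + 5*p + 6)/(p^2 - 12*p + 35)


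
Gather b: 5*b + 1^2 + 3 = 5*b + 4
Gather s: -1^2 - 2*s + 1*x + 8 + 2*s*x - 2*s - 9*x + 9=s*(2*x - 4) - 8*x + 16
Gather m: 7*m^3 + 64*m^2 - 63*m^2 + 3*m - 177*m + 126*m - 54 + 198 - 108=7*m^3 + m^2 - 48*m + 36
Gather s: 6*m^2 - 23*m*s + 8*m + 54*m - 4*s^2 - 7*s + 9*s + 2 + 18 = 6*m^2 + 62*m - 4*s^2 + s*(2 - 23*m) + 20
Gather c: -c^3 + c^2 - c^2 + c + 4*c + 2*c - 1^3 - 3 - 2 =-c^3 + 7*c - 6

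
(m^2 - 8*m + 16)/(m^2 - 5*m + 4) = (m - 4)/(m - 1)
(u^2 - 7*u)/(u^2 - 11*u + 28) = u/(u - 4)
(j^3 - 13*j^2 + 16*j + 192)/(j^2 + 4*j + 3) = (j^2 - 16*j + 64)/(j + 1)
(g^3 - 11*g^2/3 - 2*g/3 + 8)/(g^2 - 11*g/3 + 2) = (3*g^2 - 2*g - 8)/(3*g - 2)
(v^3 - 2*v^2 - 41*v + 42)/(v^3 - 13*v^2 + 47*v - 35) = (v + 6)/(v - 5)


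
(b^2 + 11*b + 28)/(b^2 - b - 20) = (b + 7)/(b - 5)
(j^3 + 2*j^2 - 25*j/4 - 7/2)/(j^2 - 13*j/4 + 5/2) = (4*j^2 + 16*j + 7)/(4*j - 5)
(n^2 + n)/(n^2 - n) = (n + 1)/(n - 1)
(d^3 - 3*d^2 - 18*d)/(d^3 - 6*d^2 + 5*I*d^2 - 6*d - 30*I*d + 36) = d*(d + 3)/(d^2 + 5*I*d - 6)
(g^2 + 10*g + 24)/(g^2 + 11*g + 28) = (g + 6)/(g + 7)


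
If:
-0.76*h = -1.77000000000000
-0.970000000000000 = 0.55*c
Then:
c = -1.76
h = 2.33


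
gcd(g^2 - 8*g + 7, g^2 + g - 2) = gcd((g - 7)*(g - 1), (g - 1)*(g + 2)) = g - 1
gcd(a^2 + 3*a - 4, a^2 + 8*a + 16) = a + 4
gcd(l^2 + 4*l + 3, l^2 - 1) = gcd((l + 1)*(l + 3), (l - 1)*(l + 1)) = l + 1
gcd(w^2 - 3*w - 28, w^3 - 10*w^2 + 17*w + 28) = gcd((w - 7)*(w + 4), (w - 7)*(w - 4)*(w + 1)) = w - 7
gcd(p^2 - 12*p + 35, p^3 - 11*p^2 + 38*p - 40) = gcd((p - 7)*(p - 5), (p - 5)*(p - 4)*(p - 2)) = p - 5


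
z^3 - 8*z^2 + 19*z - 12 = (z - 4)*(z - 3)*(z - 1)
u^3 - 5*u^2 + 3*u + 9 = (u - 3)^2*(u + 1)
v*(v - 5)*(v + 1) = v^3 - 4*v^2 - 5*v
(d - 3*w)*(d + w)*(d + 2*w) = d^3 - 7*d*w^2 - 6*w^3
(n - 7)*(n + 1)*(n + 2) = n^3 - 4*n^2 - 19*n - 14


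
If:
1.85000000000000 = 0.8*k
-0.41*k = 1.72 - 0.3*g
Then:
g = 8.89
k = 2.31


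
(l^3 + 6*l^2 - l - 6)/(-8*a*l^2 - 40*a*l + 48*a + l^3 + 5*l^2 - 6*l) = (-l - 1)/(8*a - l)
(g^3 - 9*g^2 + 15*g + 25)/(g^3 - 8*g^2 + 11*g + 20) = (g - 5)/(g - 4)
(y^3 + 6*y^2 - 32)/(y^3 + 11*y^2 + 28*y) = (y^2 + 2*y - 8)/(y*(y + 7))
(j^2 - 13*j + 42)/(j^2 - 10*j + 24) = (j - 7)/(j - 4)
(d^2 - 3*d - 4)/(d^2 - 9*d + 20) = (d + 1)/(d - 5)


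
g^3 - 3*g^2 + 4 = (g - 2)^2*(g + 1)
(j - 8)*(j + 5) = j^2 - 3*j - 40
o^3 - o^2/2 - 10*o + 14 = (o - 2)^2*(o + 7/2)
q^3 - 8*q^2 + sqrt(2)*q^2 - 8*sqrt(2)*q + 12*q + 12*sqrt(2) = (q - 6)*(q - 2)*(q + sqrt(2))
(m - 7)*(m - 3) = m^2 - 10*m + 21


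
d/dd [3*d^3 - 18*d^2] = 9*d*(d - 4)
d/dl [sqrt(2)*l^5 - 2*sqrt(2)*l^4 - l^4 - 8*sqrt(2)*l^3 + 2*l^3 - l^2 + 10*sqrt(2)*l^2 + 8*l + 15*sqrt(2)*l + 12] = 5*sqrt(2)*l^4 - 8*sqrt(2)*l^3 - 4*l^3 - 24*sqrt(2)*l^2 + 6*l^2 - 2*l + 20*sqrt(2)*l + 8 + 15*sqrt(2)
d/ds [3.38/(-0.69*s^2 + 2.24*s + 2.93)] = (4.6644*s - 7.5712)/(-0.69*s^2 + 2.24*s + 2.93)^2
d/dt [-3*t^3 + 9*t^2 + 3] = 9*t*(2 - t)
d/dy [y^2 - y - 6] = 2*y - 1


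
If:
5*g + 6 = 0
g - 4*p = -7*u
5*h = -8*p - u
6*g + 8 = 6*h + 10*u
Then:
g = -6/5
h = -3/10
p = 31/200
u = 13/50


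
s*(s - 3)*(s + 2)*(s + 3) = s^4 + 2*s^3 - 9*s^2 - 18*s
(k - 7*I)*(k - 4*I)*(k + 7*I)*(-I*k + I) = -I*k^4 - 4*k^3 + I*k^3 + 4*k^2 - 49*I*k^2 - 196*k + 49*I*k + 196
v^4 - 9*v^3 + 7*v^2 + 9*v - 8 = (v - 8)*(v - 1)^2*(v + 1)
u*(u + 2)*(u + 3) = u^3 + 5*u^2 + 6*u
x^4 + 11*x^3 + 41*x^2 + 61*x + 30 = (x + 1)*(x + 2)*(x + 3)*(x + 5)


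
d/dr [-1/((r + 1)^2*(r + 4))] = 3*(r + 3)/((r + 1)^3*(r + 4)^2)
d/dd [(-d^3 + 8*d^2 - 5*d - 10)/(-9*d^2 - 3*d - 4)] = (9*d^4 + 6*d^3 - 57*d^2 - 244*d - 10)/(81*d^4 + 54*d^3 + 81*d^2 + 24*d + 16)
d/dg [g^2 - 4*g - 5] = 2*g - 4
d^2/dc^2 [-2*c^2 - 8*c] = -4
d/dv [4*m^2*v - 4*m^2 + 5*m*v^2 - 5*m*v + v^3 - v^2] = 4*m^2 + 10*m*v - 5*m + 3*v^2 - 2*v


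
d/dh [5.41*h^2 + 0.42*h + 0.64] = 10.82*h + 0.42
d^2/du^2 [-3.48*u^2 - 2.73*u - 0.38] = -6.96000000000000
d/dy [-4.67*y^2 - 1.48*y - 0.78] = -9.34*y - 1.48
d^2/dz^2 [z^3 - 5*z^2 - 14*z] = 6*z - 10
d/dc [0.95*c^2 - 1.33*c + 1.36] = 1.9*c - 1.33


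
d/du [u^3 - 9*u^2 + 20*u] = 3*u^2 - 18*u + 20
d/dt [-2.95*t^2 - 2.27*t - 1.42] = -5.9*t - 2.27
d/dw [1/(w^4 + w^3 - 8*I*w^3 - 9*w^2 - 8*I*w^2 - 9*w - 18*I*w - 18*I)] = (-4*w^3 - 3*w^2 + 24*I*w^2 + 18*w + 16*I*w + 9 + 18*I)/(-w^4 - w^3 + 8*I*w^3 + 9*w^2 + 8*I*w^2 + 9*w + 18*I*w + 18*I)^2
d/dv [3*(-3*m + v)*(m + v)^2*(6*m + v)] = -99*m^3 - 66*m^2*v + 45*m*v^2 + 12*v^3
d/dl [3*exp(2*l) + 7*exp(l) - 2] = (6*exp(l) + 7)*exp(l)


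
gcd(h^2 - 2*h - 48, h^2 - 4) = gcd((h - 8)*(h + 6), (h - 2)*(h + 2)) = 1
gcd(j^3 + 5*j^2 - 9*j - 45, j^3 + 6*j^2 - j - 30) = j^2 + 8*j + 15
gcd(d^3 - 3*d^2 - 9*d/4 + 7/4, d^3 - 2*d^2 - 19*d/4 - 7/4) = d^2 - 5*d/2 - 7/2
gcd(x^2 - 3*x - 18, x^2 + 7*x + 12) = x + 3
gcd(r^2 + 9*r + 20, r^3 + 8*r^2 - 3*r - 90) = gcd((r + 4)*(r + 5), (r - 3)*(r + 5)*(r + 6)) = r + 5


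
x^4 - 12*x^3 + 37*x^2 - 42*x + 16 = (x - 8)*(x - 2)*(x - 1)^2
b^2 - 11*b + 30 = (b - 6)*(b - 5)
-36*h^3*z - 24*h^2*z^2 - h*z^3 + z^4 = z*(-6*h + z)*(2*h + z)*(3*h + z)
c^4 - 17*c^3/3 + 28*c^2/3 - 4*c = c*(c - 3)*(c - 2)*(c - 2/3)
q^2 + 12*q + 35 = (q + 5)*(q + 7)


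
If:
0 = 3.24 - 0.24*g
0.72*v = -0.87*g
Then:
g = 13.50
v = -16.31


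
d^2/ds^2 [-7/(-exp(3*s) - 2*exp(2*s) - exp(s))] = 7*(9*exp(2*s) + 4*exp(s) + 1)*exp(-s)/(exp(4*s) + 4*exp(3*s) + 6*exp(2*s) + 4*exp(s) + 1)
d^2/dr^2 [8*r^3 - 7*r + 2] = 48*r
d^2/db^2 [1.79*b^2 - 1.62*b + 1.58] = 3.58000000000000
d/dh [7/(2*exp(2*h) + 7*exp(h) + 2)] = (-28*exp(h) - 49)*exp(h)/(2*exp(2*h) + 7*exp(h) + 2)^2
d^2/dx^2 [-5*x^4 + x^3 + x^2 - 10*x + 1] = -60*x^2 + 6*x + 2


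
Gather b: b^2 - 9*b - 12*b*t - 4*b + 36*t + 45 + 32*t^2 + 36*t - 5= b^2 + b*(-12*t - 13) + 32*t^2 + 72*t + 40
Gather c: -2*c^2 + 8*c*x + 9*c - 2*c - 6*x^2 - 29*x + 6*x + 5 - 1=-2*c^2 + c*(8*x + 7) - 6*x^2 - 23*x + 4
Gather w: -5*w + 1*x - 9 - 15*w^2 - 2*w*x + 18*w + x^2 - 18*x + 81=-15*w^2 + w*(13 - 2*x) + x^2 - 17*x + 72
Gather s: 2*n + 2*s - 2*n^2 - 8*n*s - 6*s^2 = -2*n^2 + 2*n - 6*s^2 + s*(2 - 8*n)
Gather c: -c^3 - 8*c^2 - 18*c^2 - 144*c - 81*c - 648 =-c^3 - 26*c^2 - 225*c - 648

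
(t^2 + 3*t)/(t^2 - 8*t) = (t + 3)/(t - 8)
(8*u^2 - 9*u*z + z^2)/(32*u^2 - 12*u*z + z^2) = (-u + z)/(-4*u + z)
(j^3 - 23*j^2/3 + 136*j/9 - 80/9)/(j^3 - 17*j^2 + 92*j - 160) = (9*j^2 - 24*j + 16)/(9*(j^2 - 12*j + 32))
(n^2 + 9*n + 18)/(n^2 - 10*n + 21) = (n^2 + 9*n + 18)/(n^2 - 10*n + 21)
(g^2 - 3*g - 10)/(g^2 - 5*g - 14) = (g - 5)/(g - 7)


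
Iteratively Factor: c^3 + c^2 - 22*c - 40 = (c + 2)*(c^2 - c - 20) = (c - 5)*(c + 2)*(c + 4)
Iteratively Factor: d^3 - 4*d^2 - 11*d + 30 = (d - 2)*(d^2 - 2*d - 15) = (d - 2)*(d + 3)*(d - 5)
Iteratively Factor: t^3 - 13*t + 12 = (t - 1)*(t^2 + t - 12) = (t - 1)*(t + 4)*(t - 3)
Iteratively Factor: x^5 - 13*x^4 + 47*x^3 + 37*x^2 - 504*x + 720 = (x - 4)*(x^4 - 9*x^3 + 11*x^2 + 81*x - 180) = (x - 5)*(x - 4)*(x^3 - 4*x^2 - 9*x + 36) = (x - 5)*(x - 4)*(x + 3)*(x^2 - 7*x + 12) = (x - 5)*(x - 4)^2*(x + 3)*(x - 3)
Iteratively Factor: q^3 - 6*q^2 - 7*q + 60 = (q + 3)*(q^2 - 9*q + 20) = (q - 5)*(q + 3)*(q - 4)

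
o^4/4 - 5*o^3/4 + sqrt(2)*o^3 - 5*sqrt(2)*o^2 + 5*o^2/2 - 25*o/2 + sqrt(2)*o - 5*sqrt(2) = (o/2 + sqrt(2)/2)^2*(o - 5)*(o + 2*sqrt(2))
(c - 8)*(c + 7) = c^2 - c - 56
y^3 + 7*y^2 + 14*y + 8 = (y + 1)*(y + 2)*(y + 4)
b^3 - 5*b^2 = b^2*(b - 5)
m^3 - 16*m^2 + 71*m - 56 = (m - 8)*(m - 7)*(m - 1)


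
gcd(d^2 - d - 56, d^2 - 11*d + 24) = d - 8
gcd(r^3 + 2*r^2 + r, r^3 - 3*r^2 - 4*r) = r^2 + r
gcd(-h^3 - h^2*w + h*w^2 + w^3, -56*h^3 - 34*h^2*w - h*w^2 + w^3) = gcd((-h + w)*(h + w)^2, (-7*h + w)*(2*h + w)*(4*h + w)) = 1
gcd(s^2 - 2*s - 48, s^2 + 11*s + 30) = s + 6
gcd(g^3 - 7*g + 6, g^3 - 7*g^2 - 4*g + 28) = g - 2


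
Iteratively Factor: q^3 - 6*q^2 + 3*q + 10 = (q - 2)*(q^2 - 4*q - 5) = (q - 5)*(q - 2)*(q + 1)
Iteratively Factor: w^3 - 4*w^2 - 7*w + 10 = (w - 5)*(w^2 + w - 2) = (w - 5)*(w + 2)*(w - 1)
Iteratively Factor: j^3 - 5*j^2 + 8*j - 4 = (j - 1)*(j^2 - 4*j + 4) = (j - 2)*(j - 1)*(j - 2)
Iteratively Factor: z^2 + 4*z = (z)*(z + 4)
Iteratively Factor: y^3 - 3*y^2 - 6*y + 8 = (y - 1)*(y^2 - 2*y - 8) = (y - 4)*(y - 1)*(y + 2)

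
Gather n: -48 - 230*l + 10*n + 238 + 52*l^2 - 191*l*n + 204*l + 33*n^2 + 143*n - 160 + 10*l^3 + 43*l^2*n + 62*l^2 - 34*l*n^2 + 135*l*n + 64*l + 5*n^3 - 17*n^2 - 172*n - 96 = 10*l^3 + 114*l^2 + 38*l + 5*n^3 + n^2*(16 - 34*l) + n*(43*l^2 - 56*l - 19) - 66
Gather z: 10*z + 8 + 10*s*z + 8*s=8*s + z*(10*s + 10) + 8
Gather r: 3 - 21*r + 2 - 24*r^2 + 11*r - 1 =-24*r^2 - 10*r + 4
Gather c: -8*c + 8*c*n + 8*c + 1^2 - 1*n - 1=8*c*n - n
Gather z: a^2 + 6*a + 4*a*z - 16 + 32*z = a^2 + 6*a + z*(4*a + 32) - 16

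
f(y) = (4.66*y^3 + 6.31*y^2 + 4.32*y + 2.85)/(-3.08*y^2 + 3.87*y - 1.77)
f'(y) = (6.16*y - 3.87)*(4.66*y^3 + 6.31*y^2 + 4.32*y + 2.85)/(-3.08*y^2 + 3.87*y - 1.77)^2 + (13.98*y^2 + 12.62*y + 4.32)/(-3.08*y^2 + 3.87*y - 1.77) = (-14.3528*y^4 + 36.0684*y^3 + 12.9807*y^2 - 4.7814*y - 18.6759)/(9.4864*y^4 - 23.8392*y^3 + 25.8801*y^2 - 13.6998*y + 3.1329)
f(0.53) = -13.02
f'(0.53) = -39.06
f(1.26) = -15.49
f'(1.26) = 10.02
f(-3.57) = 2.63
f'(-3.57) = -1.27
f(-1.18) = 0.11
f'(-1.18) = -0.73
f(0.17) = -3.16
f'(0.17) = -13.13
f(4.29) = -12.08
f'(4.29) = -1.04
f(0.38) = -7.60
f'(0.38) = -30.59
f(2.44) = -11.13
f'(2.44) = 0.55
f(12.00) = -22.60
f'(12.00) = -1.47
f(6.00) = -14.12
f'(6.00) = -1.30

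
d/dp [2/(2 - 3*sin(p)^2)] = 24*sin(2*p)/(3*cos(2*p) + 1)^2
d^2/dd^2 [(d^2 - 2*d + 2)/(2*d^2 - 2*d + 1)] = 2*(-4*d^3 + 18*d^2 - 12*d + 1)/(8*d^6 - 24*d^5 + 36*d^4 - 32*d^3 + 18*d^2 - 6*d + 1)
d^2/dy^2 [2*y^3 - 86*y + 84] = 12*y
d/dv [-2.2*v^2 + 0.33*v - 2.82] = 0.33 - 4.4*v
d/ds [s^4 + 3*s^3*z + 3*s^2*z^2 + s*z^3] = 4*s^3 + 9*s^2*z + 6*s*z^2 + z^3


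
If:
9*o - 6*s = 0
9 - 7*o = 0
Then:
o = 9/7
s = 27/14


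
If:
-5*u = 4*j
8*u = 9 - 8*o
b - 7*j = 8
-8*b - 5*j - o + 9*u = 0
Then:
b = 769/552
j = -521/552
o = 1021/2760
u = 521/690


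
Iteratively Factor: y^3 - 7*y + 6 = (y - 1)*(y^2 + y - 6) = (y - 2)*(y - 1)*(y + 3)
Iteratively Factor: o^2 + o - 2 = (o - 1)*(o + 2)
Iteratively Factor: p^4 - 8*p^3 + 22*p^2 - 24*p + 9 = (p - 1)*(p^3 - 7*p^2 + 15*p - 9) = (p - 3)*(p - 1)*(p^2 - 4*p + 3) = (p - 3)^2*(p - 1)*(p - 1)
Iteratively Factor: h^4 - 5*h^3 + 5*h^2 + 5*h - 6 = (h + 1)*(h^3 - 6*h^2 + 11*h - 6) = (h - 1)*(h + 1)*(h^2 - 5*h + 6) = (h - 3)*(h - 1)*(h + 1)*(h - 2)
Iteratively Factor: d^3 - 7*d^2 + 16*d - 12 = (d - 2)*(d^2 - 5*d + 6) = (d - 3)*(d - 2)*(d - 2)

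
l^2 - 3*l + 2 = (l - 2)*(l - 1)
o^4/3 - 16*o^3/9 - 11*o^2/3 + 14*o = o*(o/3 + 1)*(o - 6)*(o - 7/3)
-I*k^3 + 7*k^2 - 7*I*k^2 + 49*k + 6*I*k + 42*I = (k + 7)*(k + 6*I)*(-I*k + 1)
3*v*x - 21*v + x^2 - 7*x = (3*v + x)*(x - 7)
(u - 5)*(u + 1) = u^2 - 4*u - 5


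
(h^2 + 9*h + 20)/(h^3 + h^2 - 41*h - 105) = (h + 4)/(h^2 - 4*h - 21)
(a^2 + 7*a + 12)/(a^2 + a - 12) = (a + 3)/(a - 3)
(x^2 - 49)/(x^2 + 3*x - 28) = (x - 7)/(x - 4)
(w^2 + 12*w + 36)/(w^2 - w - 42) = (w + 6)/(w - 7)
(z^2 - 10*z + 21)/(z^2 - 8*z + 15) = (z - 7)/(z - 5)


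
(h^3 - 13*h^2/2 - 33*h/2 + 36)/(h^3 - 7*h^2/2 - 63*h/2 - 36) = (2*h - 3)/(2*h + 3)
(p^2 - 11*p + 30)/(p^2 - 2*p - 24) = (p - 5)/(p + 4)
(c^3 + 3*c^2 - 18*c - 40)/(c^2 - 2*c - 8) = c + 5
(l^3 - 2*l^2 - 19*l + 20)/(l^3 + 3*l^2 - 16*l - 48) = (l^2 - 6*l + 5)/(l^2 - l - 12)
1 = 1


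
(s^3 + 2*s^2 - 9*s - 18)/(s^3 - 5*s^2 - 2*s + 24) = (s + 3)/(s - 4)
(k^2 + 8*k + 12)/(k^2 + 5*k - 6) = (k + 2)/(k - 1)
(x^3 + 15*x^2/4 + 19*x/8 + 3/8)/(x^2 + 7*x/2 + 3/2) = x + 1/4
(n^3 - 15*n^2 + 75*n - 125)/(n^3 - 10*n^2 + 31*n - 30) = (n^2 - 10*n + 25)/(n^2 - 5*n + 6)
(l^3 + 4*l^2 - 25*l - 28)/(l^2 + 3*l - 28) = l + 1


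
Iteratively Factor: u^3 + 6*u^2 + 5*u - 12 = (u + 4)*(u^2 + 2*u - 3) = (u + 3)*(u + 4)*(u - 1)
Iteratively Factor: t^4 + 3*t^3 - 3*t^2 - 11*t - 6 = (t + 1)*(t^3 + 2*t^2 - 5*t - 6) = (t + 1)*(t + 3)*(t^2 - t - 2) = (t - 2)*(t + 1)*(t + 3)*(t + 1)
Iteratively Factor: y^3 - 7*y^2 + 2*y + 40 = (y - 4)*(y^2 - 3*y - 10) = (y - 5)*(y - 4)*(y + 2)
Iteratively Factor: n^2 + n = (n + 1)*(n)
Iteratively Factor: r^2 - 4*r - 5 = (r + 1)*(r - 5)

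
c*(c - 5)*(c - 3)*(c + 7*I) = c^4 - 8*c^3 + 7*I*c^3 + 15*c^2 - 56*I*c^2 + 105*I*c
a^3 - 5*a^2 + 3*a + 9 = (a - 3)^2*(a + 1)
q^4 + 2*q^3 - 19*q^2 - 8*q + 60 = (q - 3)*(q - 2)*(q + 2)*(q + 5)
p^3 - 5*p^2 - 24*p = p*(p - 8)*(p + 3)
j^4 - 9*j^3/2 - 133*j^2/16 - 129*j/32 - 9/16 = (j - 6)*(j + 1/4)*(j + 1/2)*(j + 3/4)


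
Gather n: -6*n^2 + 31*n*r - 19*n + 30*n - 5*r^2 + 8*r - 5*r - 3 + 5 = -6*n^2 + n*(31*r + 11) - 5*r^2 + 3*r + 2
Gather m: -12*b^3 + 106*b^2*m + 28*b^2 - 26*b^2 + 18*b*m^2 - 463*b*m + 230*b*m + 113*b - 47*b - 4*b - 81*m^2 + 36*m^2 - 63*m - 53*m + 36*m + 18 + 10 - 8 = -12*b^3 + 2*b^2 + 62*b + m^2*(18*b - 45) + m*(106*b^2 - 233*b - 80) + 20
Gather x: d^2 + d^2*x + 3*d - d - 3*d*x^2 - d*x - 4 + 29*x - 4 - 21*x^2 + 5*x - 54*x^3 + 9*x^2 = d^2 + 2*d - 54*x^3 + x^2*(-3*d - 12) + x*(d^2 - d + 34) - 8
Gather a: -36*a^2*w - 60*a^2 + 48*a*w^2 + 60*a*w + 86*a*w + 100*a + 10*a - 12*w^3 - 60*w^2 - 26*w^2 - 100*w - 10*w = a^2*(-36*w - 60) + a*(48*w^2 + 146*w + 110) - 12*w^3 - 86*w^2 - 110*w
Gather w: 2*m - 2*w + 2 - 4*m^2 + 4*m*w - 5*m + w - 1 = -4*m^2 - 3*m + w*(4*m - 1) + 1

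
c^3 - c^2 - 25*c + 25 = (c - 5)*(c - 1)*(c + 5)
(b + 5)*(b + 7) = b^2 + 12*b + 35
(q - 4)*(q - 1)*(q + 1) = q^3 - 4*q^2 - q + 4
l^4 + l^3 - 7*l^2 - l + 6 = (l - 2)*(l - 1)*(l + 1)*(l + 3)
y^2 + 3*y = y*(y + 3)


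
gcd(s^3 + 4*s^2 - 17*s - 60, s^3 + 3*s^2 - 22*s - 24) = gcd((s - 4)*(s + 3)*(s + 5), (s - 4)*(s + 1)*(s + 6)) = s - 4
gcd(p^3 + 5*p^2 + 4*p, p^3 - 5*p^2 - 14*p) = p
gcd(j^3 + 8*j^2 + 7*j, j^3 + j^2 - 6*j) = j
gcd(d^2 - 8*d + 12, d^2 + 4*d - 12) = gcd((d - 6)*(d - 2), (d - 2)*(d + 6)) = d - 2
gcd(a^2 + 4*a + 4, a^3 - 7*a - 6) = a + 2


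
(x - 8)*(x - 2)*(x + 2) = x^3 - 8*x^2 - 4*x + 32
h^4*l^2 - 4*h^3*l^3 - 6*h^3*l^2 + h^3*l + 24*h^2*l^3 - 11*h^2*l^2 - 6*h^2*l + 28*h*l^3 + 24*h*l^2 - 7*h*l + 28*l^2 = (h - 7)*(h - 4*l)*(h*l + 1)*(h*l + l)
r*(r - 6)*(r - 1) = r^3 - 7*r^2 + 6*r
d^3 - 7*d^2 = d^2*(d - 7)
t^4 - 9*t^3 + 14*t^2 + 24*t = t*(t - 6)*(t - 4)*(t + 1)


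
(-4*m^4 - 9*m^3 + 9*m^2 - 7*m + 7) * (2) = -8*m^4 - 18*m^3 + 18*m^2 - 14*m + 14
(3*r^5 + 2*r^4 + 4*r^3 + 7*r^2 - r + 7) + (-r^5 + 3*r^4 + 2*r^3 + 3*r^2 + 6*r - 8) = 2*r^5 + 5*r^4 + 6*r^3 + 10*r^2 + 5*r - 1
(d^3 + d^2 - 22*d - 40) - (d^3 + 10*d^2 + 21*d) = -9*d^2 - 43*d - 40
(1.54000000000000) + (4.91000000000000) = 6.45000000000000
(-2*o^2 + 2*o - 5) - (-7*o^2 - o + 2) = 5*o^2 + 3*o - 7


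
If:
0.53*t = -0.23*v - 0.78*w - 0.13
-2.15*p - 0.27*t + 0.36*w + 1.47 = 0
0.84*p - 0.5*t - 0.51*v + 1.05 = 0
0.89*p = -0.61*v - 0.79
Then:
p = -0.06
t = 3.23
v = -1.21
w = -2.01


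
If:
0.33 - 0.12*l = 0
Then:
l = 2.75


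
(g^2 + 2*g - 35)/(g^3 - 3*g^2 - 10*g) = (g + 7)/(g*(g + 2))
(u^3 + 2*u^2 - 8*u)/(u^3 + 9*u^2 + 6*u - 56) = u/(u + 7)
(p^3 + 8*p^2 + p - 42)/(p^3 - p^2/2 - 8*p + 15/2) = 2*(p^2 + 5*p - 14)/(2*p^2 - 7*p + 5)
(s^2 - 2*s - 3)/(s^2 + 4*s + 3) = (s - 3)/(s + 3)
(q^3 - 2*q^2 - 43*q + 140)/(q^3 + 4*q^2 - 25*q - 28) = (q - 5)/(q + 1)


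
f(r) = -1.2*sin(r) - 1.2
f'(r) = -1.2*cos(r)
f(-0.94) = -0.23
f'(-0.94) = -0.71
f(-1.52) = -0.00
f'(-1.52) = -0.06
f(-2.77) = -0.76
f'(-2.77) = 1.12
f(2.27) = -2.12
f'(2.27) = 0.77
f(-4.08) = -2.17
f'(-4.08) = 0.71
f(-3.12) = -1.17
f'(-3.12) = 1.20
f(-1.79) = -0.03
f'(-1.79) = 0.26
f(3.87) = -0.40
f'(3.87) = 0.90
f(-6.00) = -1.54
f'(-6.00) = -1.15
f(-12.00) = -1.84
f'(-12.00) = -1.01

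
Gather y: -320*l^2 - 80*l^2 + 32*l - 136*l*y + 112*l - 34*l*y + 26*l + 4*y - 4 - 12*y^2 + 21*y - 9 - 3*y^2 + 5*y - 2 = -400*l^2 + 170*l - 15*y^2 + y*(30 - 170*l) - 15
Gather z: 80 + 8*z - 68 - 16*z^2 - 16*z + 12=-16*z^2 - 8*z + 24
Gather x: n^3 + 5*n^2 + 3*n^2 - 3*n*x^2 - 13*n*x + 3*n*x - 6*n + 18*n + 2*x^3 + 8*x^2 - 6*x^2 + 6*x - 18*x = n^3 + 8*n^2 + 12*n + 2*x^3 + x^2*(2 - 3*n) + x*(-10*n - 12)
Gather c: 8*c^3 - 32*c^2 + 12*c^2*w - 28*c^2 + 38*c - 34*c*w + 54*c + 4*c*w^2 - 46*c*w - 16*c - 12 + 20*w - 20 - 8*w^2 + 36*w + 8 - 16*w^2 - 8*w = 8*c^3 + c^2*(12*w - 60) + c*(4*w^2 - 80*w + 76) - 24*w^2 + 48*w - 24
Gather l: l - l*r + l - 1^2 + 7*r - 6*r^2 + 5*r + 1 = l*(2 - r) - 6*r^2 + 12*r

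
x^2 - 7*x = x*(x - 7)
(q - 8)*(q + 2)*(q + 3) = q^3 - 3*q^2 - 34*q - 48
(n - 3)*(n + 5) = n^2 + 2*n - 15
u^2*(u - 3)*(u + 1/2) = u^4 - 5*u^3/2 - 3*u^2/2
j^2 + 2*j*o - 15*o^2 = (j - 3*o)*(j + 5*o)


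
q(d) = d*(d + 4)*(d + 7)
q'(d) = d*(d + 4) + d*(d + 7) + (d + 4)*(d + 7) = 3*d^2 + 22*d + 28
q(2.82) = 188.86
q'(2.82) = 113.90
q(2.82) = 188.86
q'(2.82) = 113.90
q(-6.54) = 7.64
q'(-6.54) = 12.43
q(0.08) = 2.31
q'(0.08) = 29.78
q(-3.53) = -5.76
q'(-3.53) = -12.28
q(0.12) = 3.52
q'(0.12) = 30.68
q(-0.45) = -10.46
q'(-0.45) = 18.71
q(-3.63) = -4.53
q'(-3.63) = -12.33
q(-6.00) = 12.00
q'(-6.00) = 4.00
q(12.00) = 3648.00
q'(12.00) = 724.00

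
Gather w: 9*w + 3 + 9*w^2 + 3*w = 9*w^2 + 12*w + 3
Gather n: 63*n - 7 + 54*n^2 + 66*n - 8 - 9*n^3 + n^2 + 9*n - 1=-9*n^3 + 55*n^2 + 138*n - 16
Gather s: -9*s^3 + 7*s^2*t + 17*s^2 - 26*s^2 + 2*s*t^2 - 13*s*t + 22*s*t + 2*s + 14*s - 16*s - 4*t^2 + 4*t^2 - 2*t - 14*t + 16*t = -9*s^3 + s^2*(7*t - 9) + s*(2*t^2 + 9*t)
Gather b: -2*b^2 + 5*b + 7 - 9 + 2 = -2*b^2 + 5*b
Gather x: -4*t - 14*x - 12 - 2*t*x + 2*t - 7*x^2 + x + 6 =-2*t - 7*x^2 + x*(-2*t - 13) - 6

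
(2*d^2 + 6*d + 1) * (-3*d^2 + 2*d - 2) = -6*d^4 - 14*d^3 + 5*d^2 - 10*d - 2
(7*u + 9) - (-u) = 8*u + 9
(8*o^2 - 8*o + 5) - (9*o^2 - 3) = -o^2 - 8*o + 8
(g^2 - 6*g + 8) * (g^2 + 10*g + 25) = g^4 + 4*g^3 - 27*g^2 - 70*g + 200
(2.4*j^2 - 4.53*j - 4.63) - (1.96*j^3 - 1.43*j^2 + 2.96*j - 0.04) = -1.96*j^3 + 3.83*j^2 - 7.49*j - 4.59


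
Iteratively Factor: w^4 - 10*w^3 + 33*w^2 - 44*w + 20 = (w - 5)*(w^3 - 5*w^2 + 8*w - 4) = (w - 5)*(w - 1)*(w^2 - 4*w + 4) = (w - 5)*(w - 2)*(w - 1)*(w - 2)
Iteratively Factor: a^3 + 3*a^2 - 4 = (a + 2)*(a^2 + a - 2) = (a - 1)*(a + 2)*(a + 2)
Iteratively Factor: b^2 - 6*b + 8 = (b - 2)*(b - 4)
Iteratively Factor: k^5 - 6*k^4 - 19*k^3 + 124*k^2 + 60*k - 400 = (k + 2)*(k^4 - 8*k^3 - 3*k^2 + 130*k - 200) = (k + 2)*(k + 4)*(k^3 - 12*k^2 + 45*k - 50) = (k - 2)*(k + 2)*(k + 4)*(k^2 - 10*k + 25) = (k - 5)*(k - 2)*(k + 2)*(k + 4)*(k - 5)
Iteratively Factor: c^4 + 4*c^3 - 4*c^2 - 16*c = (c)*(c^3 + 4*c^2 - 4*c - 16) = c*(c - 2)*(c^2 + 6*c + 8) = c*(c - 2)*(c + 4)*(c + 2)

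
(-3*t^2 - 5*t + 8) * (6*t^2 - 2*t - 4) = -18*t^4 - 24*t^3 + 70*t^2 + 4*t - 32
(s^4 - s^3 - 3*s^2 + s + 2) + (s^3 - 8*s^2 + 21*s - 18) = s^4 - 11*s^2 + 22*s - 16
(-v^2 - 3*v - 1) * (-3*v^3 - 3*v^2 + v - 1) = 3*v^5 + 12*v^4 + 11*v^3 + v^2 + 2*v + 1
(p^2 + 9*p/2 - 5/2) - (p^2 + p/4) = 17*p/4 - 5/2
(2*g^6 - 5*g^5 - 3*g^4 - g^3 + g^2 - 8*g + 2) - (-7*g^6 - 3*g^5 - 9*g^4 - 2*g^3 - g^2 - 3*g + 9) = 9*g^6 - 2*g^5 + 6*g^4 + g^3 + 2*g^2 - 5*g - 7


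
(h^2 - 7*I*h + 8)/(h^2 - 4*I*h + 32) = (h + I)/(h + 4*I)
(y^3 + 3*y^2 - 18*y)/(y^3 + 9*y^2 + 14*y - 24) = y*(y - 3)/(y^2 + 3*y - 4)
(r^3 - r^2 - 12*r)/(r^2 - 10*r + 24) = r*(r + 3)/(r - 6)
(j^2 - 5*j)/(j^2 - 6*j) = (j - 5)/(j - 6)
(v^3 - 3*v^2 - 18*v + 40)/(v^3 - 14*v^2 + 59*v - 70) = (v + 4)/(v - 7)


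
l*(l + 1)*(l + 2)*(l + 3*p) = l^4 + 3*l^3*p + 3*l^3 + 9*l^2*p + 2*l^2 + 6*l*p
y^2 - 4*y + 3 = (y - 3)*(y - 1)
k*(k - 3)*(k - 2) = k^3 - 5*k^2 + 6*k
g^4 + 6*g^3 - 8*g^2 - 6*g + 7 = (g - 1)^2*(g + 1)*(g + 7)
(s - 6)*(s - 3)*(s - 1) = s^3 - 10*s^2 + 27*s - 18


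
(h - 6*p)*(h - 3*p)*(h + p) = h^3 - 8*h^2*p + 9*h*p^2 + 18*p^3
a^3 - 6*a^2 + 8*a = a*(a - 4)*(a - 2)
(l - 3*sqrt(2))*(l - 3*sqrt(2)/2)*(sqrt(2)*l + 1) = sqrt(2)*l^3 - 8*l^2 + 9*sqrt(2)*l/2 + 9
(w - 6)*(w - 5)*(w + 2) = w^3 - 9*w^2 + 8*w + 60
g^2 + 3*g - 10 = (g - 2)*(g + 5)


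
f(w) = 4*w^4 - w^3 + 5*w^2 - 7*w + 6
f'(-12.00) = -28207.00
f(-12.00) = 85482.00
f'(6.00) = 3401.00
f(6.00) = 5112.00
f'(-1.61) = -97.65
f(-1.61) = 61.28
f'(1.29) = 35.25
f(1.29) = 14.22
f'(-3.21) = -599.23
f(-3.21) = 537.76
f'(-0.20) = -9.25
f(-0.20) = 7.61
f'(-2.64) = -348.70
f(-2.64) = 272.03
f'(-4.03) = -1143.24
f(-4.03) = 1235.93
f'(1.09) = 21.06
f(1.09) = 8.66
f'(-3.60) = -828.38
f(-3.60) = 814.50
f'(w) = 16*w^3 - 3*w^2 + 10*w - 7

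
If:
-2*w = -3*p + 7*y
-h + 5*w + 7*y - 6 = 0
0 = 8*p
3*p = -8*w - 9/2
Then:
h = -123/16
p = 0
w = -9/16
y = 9/56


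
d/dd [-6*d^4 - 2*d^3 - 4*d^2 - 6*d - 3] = -24*d^3 - 6*d^2 - 8*d - 6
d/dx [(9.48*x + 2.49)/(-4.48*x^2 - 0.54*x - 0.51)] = (42.4704*x^2 + 22.3104*x - 3.4902)/(20.0704*x^4 + 4.8384*x^3 + 4.8612*x^2 + 0.5508*x + 0.2601)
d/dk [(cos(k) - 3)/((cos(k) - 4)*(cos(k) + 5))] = (cos(k)^2 - 6*cos(k) + 17)*sin(k)/((cos(k) - 4)^2*(cos(k) + 5)^2)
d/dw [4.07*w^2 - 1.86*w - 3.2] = 8.14*w - 1.86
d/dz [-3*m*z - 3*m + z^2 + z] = -3*m + 2*z + 1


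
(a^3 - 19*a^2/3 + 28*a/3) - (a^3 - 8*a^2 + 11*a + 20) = 5*a^2/3 - 5*a/3 - 20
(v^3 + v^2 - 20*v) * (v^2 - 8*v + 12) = v^5 - 7*v^4 - 16*v^3 + 172*v^2 - 240*v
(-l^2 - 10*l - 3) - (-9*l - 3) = -l^2 - l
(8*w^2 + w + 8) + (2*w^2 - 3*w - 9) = 10*w^2 - 2*w - 1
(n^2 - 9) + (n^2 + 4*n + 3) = 2*n^2 + 4*n - 6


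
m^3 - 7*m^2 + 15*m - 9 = (m - 3)^2*(m - 1)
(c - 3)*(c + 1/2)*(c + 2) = c^3 - c^2/2 - 13*c/2 - 3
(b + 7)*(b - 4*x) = b^2 - 4*b*x + 7*b - 28*x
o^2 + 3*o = o*(o + 3)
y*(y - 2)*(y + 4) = y^3 + 2*y^2 - 8*y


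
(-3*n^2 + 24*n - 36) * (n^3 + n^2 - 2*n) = -3*n^5 + 21*n^4 - 6*n^3 - 84*n^2 + 72*n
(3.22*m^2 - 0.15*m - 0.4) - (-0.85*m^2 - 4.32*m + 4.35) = 4.07*m^2 + 4.17*m - 4.75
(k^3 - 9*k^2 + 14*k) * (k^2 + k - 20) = k^5 - 8*k^4 - 15*k^3 + 194*k^2 - 280*k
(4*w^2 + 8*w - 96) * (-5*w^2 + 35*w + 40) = -20*w^4 + 100*w^3 + 920*w^2 - 3040*w - 3840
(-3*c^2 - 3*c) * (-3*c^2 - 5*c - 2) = 9*c^4 + 24*c^3 + 21*c^2 + 6*c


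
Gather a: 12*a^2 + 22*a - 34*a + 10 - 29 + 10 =12*a^2 - 12*a - 9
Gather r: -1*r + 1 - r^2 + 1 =-r^2 - r + 2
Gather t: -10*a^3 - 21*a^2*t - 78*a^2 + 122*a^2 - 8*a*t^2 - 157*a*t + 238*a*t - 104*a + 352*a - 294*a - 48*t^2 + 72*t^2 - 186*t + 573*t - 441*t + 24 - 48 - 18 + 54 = -10*a^3 + 44*a^2 - 46*a + t^2*(24 - 8*a) + t*(-21*a^2 + 81*a - 54) + 12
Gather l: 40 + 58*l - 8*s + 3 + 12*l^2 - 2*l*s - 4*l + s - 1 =12*l^2 + l*(54 - 2*s) - 7*s + 42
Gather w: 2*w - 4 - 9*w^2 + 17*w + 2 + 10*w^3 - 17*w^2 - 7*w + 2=10*w^3 - 26*w^2 + 12*w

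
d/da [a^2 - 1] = 2*a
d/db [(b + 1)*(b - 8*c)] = 2*b - 8*c + 1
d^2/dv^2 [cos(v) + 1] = -cos(v)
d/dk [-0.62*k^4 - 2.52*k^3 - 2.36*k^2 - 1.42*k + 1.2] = -2.48*k^3 - 7.56*k^2 - 4.72*k - 1.42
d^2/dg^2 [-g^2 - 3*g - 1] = -2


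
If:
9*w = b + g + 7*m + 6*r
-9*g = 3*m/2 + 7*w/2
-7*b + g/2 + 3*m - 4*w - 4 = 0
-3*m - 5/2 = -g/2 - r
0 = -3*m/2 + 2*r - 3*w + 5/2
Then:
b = -5645/1877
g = -3864/1877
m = 2051/1877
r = 25555/3754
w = 9057/1877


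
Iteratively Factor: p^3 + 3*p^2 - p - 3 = (p + 1)*(p^2 + 2*p - 3) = (p + 1)*(p + 3)*(p - 1)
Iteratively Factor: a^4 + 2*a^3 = (a + 2)*(a^3) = a*(a + 2)*(a^2) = a^2*(a + 2)*(a)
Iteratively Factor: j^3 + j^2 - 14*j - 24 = (j + 3)*(j^2 - 2*j - 8) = (j - 4)*(j + 3)*(j + 2)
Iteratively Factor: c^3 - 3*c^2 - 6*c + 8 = (c - 4)*(c^2 + c - 2) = (c - 4)*(c + 2)*(c - 1)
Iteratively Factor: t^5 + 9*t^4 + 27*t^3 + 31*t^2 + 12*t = (t + 4)*(t^4 + 5*t^3 + 7*t^2 + 3*t) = (t + 1)*(t + 4)*(t^3 + 4*t^2 + 3*t) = t*(t + 1)*(t + 4)*(t^2 + 4*t + 3) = t*(t + 1)^2*(t + 4)*(t + 3)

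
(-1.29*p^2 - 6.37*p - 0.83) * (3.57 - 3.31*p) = 4.2699*p^3 + 16.4794*p^2 - 19.9936*p - 2.9631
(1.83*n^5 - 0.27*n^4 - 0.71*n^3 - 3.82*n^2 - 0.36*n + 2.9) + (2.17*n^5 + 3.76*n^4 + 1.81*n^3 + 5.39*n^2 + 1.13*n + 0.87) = 4.0*n^5 + 3.49*n^4 + 1.1*n^3 + 1.57*n^2 + 0.77*n + 3.77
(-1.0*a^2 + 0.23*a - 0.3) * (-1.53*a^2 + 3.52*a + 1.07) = 1.53*a^4 - 3.8719*a^3 + 0.1986*a^2 - 0.8099*a - 0.321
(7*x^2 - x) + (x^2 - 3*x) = 8*x^2 - 4*x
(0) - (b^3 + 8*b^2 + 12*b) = -b^3 - 8*b^2 - 12*b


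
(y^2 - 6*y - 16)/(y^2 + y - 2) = (y - 8)/(y - 1)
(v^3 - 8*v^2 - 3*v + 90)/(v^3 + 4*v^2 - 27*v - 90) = (v - 6)/(v + 6)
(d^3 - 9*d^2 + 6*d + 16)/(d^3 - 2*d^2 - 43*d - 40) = (d - 2)/(d + 5)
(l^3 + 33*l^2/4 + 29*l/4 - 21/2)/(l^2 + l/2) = (4*l^3 + 33*l^2 + 29*l - 42)/(2*l*(2*l + 1))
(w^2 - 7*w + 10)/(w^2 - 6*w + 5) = (w - 2)/(w - 1)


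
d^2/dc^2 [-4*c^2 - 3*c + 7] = -8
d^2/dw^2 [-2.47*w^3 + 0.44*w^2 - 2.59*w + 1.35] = 0.88 - 14.82*w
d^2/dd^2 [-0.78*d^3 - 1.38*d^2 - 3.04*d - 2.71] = -4.68*d - 2.76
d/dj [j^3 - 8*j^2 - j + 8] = 3*j^2 - 16*j - 1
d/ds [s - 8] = 1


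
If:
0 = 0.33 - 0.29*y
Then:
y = 1.14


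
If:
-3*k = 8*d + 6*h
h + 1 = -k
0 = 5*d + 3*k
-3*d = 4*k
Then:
No Solution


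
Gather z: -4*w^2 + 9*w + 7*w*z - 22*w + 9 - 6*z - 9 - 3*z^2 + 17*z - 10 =-4*w^2 - 13*w - 3*z^2 + z*(7*w + 11) - 10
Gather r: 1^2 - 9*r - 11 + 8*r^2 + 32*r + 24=8*r^2 + 23*r + 14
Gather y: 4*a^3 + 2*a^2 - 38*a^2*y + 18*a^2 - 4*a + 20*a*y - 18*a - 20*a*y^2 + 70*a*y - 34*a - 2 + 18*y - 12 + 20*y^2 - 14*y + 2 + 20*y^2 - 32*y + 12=4*a^3 + 20*a^2 - 56*a + y^2*(40 - 20*a) + y*(-38*a^2 + 90*a - 28)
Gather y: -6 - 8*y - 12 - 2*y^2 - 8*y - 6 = -2*y^2 - 16*y - 24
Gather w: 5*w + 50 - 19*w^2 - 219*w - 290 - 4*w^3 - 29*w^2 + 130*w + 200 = -4*w^3 - 48*w^2 - 84*w - 40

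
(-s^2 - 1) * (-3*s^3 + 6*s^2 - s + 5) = 3*s^5 - 6*s^4 + 4*s^3 - 11*s^2 + s - 5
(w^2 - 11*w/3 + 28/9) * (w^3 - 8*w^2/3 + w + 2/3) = w^5 - 19*w^4/3 + 125*w^3/9 - 305*w^2/27 + 2*w/3 + 56/27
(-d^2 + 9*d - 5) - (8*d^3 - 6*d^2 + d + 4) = -8*d^3 + 5*d^2 + 8*d - 9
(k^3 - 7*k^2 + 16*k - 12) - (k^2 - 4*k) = k^3 - 8*k^2 + 20*k - 12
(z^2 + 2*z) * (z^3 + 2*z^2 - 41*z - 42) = z^5 + 4*z^4 - 37*z^3 - 124*z^2 - 84*z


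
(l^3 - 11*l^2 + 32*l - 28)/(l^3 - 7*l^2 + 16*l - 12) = (l - 7)/(l - 3)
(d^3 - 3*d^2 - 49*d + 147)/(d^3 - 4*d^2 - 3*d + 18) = (d^2 - 49)/(d^2 - d - 6)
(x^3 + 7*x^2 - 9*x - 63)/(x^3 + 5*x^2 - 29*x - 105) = (x - 3)/(x - 5)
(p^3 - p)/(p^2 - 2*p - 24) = (p^3 - p)/(p^2 - 2*p - 24)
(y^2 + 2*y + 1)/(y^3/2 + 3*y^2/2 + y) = 2*(y + 1)/(y*(y + 2))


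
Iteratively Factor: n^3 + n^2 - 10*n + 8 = (n - 2)*(n^2 + 3*n - 4) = (n - 2)*(n + 4)*(n - 1)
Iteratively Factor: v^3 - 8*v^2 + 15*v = (v - 5)*(v^2 - 3*v) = v*(v - 5)*(v - 3)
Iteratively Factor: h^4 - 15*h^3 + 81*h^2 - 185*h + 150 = (h - 5)*(h^3 - 10*h^2 + 31*h - 30) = (h - 5)*(h - 2)*(h^2 - 8*h + 15) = (h - 5)*(h - 3)*(h - 2)*(h - 5)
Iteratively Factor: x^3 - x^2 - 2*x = (x - 2)*(x^2 + x) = (x - 2)*(x + 1)*(x)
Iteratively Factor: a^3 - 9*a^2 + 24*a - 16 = (a - 4)*(a^2 - 5*a + 4) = (a - 4)^2*(a - 1)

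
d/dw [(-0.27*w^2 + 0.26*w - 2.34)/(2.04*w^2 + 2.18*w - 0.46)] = (-1.119*w^2 + 9.7956*w + 4.9816)/(4.1616*w^4 + 8.8944*w^3 + 2.8756*w^2 - 2.0056*w + 0.2116)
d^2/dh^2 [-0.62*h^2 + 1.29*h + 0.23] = -1.24000000000000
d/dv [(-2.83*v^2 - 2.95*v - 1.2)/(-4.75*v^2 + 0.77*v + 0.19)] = (-16.1916*v^2 - 12.4754*v + 0.3635)/(22.5625*v^4 - 7.315*v^3 - 1.2121*v^2 + 0.2926*v + 0.0361)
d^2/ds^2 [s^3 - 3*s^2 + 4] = 6*s - 6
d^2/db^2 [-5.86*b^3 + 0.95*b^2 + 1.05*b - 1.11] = 1.9 - 35.16*b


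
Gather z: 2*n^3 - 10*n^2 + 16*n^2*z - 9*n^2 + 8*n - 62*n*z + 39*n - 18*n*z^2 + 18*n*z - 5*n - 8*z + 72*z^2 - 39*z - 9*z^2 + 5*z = 2*n^3 - 19*n^2 + 42*n + z^2*(63 - 18*n) + z*(16*n^2 - 44*n - 42)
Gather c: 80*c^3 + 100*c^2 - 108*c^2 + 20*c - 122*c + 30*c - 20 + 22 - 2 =80*c^3 - 8*c^2 - 72*c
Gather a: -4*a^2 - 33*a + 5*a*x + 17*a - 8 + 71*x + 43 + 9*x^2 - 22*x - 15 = -4*a^2 + a*(5*x - 16) + 9*x^2 + 49*x + 20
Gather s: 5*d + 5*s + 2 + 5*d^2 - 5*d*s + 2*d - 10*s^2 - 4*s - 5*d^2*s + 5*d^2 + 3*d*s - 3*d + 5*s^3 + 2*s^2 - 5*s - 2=10*d^2 + 4*d + 5*s^3 - 8*s^2 + s*(-5*d^2 - 2*d - 4)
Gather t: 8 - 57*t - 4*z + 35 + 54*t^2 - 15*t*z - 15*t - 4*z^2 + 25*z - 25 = 54*t^2 + t*(-15*z - 72) - 4*z^2 + 21*z + 18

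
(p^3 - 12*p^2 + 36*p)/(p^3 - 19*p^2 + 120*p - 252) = p/(p - 7)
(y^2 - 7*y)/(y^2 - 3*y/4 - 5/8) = 8*y*(7 - y)/(-8*y^2 + 6*y + 5)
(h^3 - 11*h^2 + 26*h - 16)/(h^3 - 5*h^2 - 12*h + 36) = (h^2 - 9*h + 8)/(h^2 - 3*h - 18)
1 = 1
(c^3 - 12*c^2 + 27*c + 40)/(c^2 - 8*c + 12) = (c^3 - 12*c^2 + 27*c + 40)/(c^2 - 8*c + 12)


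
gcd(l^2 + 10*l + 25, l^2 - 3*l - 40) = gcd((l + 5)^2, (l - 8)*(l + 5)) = l + 5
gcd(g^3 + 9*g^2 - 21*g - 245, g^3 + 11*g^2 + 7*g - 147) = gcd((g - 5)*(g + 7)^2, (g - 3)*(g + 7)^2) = g^2 + 14*g + 49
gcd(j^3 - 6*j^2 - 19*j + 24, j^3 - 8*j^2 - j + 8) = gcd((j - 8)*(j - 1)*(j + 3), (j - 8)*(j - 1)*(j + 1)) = j^2 - 9*j + 8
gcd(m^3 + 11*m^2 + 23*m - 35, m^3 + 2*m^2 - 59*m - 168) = m + 7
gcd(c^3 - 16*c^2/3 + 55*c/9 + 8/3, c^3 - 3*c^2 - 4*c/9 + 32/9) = c - 8/3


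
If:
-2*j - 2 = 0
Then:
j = -1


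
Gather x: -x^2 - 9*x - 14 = -x^2 - 9*x - 14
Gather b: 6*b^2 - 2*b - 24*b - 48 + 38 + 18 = 6*b^2 - 26*b + 8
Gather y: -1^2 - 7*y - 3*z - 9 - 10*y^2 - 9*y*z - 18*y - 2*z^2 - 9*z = -10*y^2 + y*(-9*z - 25) - 2*z^2 - 12*z - 10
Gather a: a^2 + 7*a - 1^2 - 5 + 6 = a^2 + 7*a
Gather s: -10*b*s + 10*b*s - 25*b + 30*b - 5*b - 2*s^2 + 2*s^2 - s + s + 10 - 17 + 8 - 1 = 0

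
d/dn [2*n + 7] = 2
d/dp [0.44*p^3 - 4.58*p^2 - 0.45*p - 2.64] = 1.32*p^2 - 9.16*p - 0.45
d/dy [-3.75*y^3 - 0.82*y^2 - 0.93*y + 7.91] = -11.25*y^2 - 1.64*y - 0.93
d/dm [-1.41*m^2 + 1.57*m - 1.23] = 1.57 - 2.82*m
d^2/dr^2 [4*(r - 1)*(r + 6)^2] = 24*r + 88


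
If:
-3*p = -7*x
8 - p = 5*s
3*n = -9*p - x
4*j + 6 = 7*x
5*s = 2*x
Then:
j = 45/26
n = -176/13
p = 56/13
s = 48/65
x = 24/13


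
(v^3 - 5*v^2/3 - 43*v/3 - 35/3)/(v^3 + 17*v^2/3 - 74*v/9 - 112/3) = 3*(v^2 - 4*v - 5)/(3*v^2 + 10*v - 48)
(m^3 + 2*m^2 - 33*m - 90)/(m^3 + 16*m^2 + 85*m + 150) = (m^2 - 3*m - 18)/(m^2 + 11*m + 30)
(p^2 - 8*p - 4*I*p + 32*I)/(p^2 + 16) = (p - 8)/(p + 4*I)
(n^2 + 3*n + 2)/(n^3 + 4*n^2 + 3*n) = (n + 2)/(n*(n + 3))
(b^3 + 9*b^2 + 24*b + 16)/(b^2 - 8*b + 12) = (b^3 + 9*b^2 + 24*b + 16)/(b^2 - 8*b + 12)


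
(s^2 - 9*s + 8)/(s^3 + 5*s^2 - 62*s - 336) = (s - 1)/(s^2 + 13*s + 42)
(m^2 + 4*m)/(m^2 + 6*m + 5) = m*(m + 4)/(m^2 + 6*m + 5)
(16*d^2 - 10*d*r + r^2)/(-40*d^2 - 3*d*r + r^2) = (-2*d + r)/(5*d + r)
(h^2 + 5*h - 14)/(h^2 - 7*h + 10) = (h + 7)/(h - 5)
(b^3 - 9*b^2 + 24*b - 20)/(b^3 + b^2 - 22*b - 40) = (b^2 - 4*b + 4)/(b^2 + 6*b + 8)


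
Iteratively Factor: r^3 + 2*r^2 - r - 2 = (r + 1)*(r^2 + r - 2) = (r - 1)*(r + 1)*(r + 2)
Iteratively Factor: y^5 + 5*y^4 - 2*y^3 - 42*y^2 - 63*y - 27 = (y - 3)*(y^4 + 8*y^3 + 22*y^2 + 24*y + 9) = (y - 3)*(y + 1)*(y^3 + 7*y^2 + 15*y + 9) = (y - 3)*(y + 1)*(y + 3)*(y^2 + 4*y + 3) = (y - 3)*(y + 1)*(y + 3)^2*(y + 1)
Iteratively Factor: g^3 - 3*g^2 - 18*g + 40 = (g + 4)*(g^2 - 7*g + 10) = (g - 5)*(g + 4)*(g - 2)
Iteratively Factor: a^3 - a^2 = (a)*(a^2 - a) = a*(a - 1)*(a)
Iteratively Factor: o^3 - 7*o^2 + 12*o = (o)*(o^2 - 7*o + 12) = o*(o - 4)*(o - 3)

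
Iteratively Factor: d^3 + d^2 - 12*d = (d + 4)*(d^2 - 3*d) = d*(d + 4)*(d - 3)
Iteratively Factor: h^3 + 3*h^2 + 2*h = (h + 1)*(h^2 + 2*h) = h*(h + 1)*(h + 2)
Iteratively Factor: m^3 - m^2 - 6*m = (m)*(m^2 - m - 6) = m*(m - 3)*(m + 2)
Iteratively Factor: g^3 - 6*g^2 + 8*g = (g)*(g^2 - 6*g + 8) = g*(g - 2)*(g - 4)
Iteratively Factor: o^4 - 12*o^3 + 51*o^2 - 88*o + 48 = (o - 4)*(o^3 - 8*o^2 + 19*o - 12) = (o - 4)^2*(o^2 - 4*o + 3) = (o - 4)^2*(o - 3)*(o - 1)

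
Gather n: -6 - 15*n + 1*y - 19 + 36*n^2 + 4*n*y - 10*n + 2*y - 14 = 36*n^2 + n*(4*y - 25) + 3*y - 39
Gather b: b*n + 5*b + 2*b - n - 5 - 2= b*(n + 7) - n - 7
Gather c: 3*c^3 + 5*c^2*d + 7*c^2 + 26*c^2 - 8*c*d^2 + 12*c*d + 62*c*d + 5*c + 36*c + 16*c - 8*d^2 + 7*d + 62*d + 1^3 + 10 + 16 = 3*c^3 + c^2*(5*d + 33) + c*(-8*d^2 + 74*d + 57) - 8*d^2 + 69*d + 27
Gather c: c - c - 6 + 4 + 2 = 0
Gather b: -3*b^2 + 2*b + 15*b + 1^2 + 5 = -3*b^2 + 17*b + 6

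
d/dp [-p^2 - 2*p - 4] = -2*p - 2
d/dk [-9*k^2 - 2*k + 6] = -18*k - 2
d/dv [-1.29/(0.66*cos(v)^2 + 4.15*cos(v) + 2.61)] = -(1.7028*cos(v) + 5.3535)*sin(v)/(0.66*cos(v)^2 + 4.15*cos(v) + 2.61)^2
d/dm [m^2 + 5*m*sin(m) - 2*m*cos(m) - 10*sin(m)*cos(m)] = 2*m*sin(m) + 5*m*cos(m) + 2*m + 5*sin(m) - 2*cos(m) - 10*cos(2*m)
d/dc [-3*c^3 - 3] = -9*c^2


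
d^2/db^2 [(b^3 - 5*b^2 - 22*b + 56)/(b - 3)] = 2*(b^3 - 9*b^2 + 27*b - 55)/(b^3 - 9*b^2 + 27*b - 27)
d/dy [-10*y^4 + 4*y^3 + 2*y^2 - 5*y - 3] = -40*y^3 + 12*y^2 + 4*y - 5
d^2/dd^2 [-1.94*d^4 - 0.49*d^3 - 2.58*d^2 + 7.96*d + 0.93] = -23.28*d^2 - 2.94*d - 5.16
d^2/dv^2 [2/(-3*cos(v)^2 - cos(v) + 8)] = 2*(36*sin(v)^4 - 115*sin(v)^2 - 13*cos(v)/4 + 9*cos(3*v)/4 + 29)/(-3*sin(v)^2 + cos(v) - 5)^3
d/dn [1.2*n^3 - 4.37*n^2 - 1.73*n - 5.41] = 3.6*n^2 - 8.74*n - 1.73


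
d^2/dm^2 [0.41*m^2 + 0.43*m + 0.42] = 0.820000000000000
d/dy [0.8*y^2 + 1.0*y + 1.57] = 1.6*y + 1.0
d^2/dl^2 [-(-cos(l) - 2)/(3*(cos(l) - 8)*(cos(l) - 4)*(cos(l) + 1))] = (-768*(1 - cos(l)^2)^2 - 42*sin(l)^6 - 4*cos(l)^7 - 27*cos(l)^6 + 207*cos(l)^5 - 366*cos(l)^3 - 3330*cos(l)^2 - 656*cos(l) + 2538)/(3*(cos(l) - 8)^3*(cos(l) - 4)^3*(cos(l) + 1)^3)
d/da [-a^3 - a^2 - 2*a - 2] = -3*a^2 - 2*a - 2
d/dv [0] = 0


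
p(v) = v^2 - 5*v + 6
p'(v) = 2*v - 5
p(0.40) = 4.16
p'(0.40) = -4.20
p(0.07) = 5.65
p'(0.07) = -4.86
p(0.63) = 3.25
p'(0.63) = -3.74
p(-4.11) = 43.44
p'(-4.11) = -13.22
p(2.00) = 0.00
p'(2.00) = -1.00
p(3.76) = 1.34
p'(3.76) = 2.52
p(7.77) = 27.52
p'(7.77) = 10.54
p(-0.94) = 11.58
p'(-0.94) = -6.88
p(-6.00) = 72.00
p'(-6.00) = -17.00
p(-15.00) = 306.00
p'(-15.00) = -35.00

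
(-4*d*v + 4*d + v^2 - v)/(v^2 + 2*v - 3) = (-4*d + v)/(v + 3)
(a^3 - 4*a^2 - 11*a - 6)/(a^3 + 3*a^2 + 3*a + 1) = (a - 6)/(a + 1)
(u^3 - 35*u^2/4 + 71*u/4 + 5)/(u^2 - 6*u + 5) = (u^2 - 15*u/4 - 1)/(u - 1)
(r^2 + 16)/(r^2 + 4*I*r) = (r - 4*I)/r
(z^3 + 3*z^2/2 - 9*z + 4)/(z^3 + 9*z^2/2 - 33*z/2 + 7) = (z + 4)/(z + 7)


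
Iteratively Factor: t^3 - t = (t - 1)*(t^2 + t) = (t - 1)*(t + 1)*(t)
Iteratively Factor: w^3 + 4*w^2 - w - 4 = (w + 1)*(w^2 + 3*w - 4) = (w - 1)*(w + 1)*(w + 4)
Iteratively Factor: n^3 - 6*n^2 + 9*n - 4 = (n - 1)*(n^2 - 5*n + 4) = (n - 1)^2*(n - 4)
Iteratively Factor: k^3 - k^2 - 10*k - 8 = (k - 4)*(k^2 + 3*k + 2) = (k - 4)*(k + 2)*(k + 1)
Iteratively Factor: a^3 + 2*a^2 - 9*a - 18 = (a - 3)*(a^2 + 5*a + 6) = (a - 3)*(a + 3)*(a + 2)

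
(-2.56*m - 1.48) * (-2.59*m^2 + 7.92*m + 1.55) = 6.6304*m^3 - 16.442*m^2 - 15.6896*m - 2.294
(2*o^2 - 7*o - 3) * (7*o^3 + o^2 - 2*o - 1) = 14*o^5 - 47*o^4 - 32*o^3 + 9*o^2 + 13*o + 3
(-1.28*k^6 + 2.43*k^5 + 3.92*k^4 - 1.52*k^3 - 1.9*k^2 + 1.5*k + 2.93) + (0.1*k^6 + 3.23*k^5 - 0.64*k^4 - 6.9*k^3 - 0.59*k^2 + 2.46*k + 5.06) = -1.18*k^6 + 5.66*k^5 + 3.28*k^4 - 8.42*k^3 - 2.49*k^2 + 3.96*k + 7.99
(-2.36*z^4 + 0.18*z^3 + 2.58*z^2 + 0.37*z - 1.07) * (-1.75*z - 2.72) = 4.13*z^5 + 6.1042*z^4 - 5.0046*z^3 - 7.6651*z^2 + 0.8661*z + 2.9104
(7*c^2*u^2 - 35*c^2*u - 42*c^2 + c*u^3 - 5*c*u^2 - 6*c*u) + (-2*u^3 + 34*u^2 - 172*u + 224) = 7*c^2*u^2 - 35*c^2*u - 42*c^2 + c*u^3 - 5*c*u^2 - 6*c*u - 2*u^3 + 34*u^2 - 172*u + 224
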